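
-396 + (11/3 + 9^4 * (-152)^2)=454754855/3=151584951.67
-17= -17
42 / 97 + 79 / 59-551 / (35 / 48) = -151006969 / 200305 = -753.89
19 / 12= 1.58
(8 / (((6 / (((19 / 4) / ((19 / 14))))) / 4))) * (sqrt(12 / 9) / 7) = 16 * sqrt(3) / 9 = 3.08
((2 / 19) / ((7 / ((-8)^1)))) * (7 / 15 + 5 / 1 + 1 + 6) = -2992 / 1995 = -1.50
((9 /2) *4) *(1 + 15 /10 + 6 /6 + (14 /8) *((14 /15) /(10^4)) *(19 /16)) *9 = 453625137 /800000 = 567.03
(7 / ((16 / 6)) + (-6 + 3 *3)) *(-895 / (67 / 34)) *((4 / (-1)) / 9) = 76075 / 67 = 1135.45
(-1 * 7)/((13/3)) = -21/13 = -1.62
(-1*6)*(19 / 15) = -38 / 5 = -7.60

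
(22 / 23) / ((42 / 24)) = 88 / 161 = 0.55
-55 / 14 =-3.93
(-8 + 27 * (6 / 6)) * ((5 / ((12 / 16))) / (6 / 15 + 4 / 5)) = 950 / 9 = 105.56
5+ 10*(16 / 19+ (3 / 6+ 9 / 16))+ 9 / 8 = 1913 / 76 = 25.17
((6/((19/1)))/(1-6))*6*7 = -252/95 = -2.65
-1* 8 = -8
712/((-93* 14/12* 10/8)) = -5696/1085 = -5.25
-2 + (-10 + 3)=-9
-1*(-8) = 8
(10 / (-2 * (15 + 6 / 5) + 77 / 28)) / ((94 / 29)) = -0.10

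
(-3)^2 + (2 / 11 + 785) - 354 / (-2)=10683 / 11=971.18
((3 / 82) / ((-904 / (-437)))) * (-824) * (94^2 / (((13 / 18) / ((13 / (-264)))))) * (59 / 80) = 52796957769 / 8154080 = 6474.91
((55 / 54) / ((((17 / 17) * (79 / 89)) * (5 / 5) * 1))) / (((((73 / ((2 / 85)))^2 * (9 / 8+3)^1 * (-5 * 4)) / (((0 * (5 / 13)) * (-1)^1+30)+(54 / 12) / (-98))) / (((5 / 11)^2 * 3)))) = -174173 / 6492240717039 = -0.00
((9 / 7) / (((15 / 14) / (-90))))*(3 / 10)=-162 / 5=-32.40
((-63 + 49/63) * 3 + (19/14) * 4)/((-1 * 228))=1903/2394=0.79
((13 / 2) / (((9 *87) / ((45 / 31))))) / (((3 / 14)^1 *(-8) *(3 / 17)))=-7735 / 194184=-0.04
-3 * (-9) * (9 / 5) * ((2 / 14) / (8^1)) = 0.87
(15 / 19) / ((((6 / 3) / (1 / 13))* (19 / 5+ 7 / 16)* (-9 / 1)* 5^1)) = -40 / 251199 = -0.00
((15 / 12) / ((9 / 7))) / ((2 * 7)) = 5 / 72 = 0.07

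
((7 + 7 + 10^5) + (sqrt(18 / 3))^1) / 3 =sqrt(6) / 3 + 33338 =33338.82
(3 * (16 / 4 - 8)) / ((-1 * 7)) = 12 / 7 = 1.71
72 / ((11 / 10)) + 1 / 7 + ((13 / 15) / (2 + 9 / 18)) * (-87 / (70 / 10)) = 117981 / 1925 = 61.29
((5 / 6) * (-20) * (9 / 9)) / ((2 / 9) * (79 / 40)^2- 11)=120000 / 72959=1.64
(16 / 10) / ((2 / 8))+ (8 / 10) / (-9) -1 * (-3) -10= -31 / 45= -0.69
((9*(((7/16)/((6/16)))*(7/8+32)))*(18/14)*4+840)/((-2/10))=-52305/4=-13076.25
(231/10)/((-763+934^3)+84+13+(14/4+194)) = 231/8147800355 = 0.00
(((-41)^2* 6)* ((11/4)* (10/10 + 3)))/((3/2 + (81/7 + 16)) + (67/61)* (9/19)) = 1800209796/480155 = 3749.23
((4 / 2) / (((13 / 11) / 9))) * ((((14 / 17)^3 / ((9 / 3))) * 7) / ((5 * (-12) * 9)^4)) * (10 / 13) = 26411 / 147084622659000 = 0.00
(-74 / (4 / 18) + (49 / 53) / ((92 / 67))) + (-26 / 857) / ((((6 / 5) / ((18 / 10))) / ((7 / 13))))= -1388806621 / 4178732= -332.35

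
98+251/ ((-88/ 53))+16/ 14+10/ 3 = -89987/ 1848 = -48.69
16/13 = 1.23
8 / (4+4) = 1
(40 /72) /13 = 5 /117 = 0.04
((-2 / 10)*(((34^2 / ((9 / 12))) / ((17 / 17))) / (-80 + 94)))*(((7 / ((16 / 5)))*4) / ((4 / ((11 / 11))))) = -289 / 6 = -48.17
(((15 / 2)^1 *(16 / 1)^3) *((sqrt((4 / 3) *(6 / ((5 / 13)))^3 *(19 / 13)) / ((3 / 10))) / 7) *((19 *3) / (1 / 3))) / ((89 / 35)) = 546324480 *sqrt(190) / 89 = 84613070.41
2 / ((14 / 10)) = 10 / 7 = 1.43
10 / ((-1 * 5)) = -2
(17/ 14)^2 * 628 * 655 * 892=26509628980/ 49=541012836.33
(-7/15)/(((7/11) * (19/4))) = -44/285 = -0.15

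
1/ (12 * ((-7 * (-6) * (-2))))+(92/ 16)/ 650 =2573/ 327600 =0.01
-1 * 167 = -167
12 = 12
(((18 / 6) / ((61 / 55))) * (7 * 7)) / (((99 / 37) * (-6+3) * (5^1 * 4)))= -1813 / 2196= -0.83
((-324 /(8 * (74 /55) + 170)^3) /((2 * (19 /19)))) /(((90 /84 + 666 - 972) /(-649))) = -755841625 /12947991958478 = -0.00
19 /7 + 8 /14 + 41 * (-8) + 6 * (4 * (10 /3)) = -1713 /7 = -244.71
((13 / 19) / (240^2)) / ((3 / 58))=0.00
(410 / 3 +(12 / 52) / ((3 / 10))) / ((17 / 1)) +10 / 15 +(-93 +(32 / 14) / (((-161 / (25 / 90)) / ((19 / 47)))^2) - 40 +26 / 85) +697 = 20558462774069464 / 35875073940615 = 573.06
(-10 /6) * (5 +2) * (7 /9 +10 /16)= -3535 /216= -16.37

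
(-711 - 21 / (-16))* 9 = -6387.19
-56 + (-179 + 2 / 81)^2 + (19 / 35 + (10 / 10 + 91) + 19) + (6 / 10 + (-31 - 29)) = 1470963916 / 45927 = 32028.30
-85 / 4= -21.25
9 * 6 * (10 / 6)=90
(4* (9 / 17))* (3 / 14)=54 / 119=0.45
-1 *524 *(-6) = 3144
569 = 569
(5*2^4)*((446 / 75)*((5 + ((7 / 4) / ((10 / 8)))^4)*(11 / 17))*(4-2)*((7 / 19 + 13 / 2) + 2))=48726705984 / 1009375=48274.14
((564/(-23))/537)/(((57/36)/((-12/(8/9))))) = 30456/78223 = 0.39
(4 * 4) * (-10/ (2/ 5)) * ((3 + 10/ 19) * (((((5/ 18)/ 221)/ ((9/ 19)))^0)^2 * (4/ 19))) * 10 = -1072000/ 361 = -2969.53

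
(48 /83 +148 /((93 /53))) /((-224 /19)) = -3113701 /432264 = -7.20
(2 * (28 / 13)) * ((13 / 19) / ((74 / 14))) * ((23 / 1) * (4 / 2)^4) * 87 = 17852.45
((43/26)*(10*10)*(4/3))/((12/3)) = 2150/39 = 55.13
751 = 751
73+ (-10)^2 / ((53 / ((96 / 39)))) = 53497 / 689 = 77.64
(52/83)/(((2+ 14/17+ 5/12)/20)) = 3.87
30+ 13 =43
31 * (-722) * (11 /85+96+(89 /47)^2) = -2231825.54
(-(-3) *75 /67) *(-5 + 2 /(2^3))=-15.95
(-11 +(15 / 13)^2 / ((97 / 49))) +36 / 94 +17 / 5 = -25211653 / 3852355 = -6.54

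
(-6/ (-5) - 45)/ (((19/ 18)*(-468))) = 219/ 2470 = 0.09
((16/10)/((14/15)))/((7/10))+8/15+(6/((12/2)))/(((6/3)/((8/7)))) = 2612/735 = 3.55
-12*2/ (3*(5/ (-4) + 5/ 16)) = 128/ 15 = 8.53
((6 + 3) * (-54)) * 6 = -2916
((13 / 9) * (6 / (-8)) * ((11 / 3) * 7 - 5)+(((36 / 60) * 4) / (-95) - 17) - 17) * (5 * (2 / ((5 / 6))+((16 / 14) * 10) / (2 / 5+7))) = -1231898914 / 1107225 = -1112.60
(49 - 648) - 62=-661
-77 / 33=-2.33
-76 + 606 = 530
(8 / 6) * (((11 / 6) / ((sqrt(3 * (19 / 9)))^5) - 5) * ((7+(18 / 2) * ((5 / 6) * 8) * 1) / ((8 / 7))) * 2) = -2345 / 3+5159 * sqrt(57) / 13718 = -778.83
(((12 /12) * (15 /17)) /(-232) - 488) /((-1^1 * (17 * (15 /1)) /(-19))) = -36569053 /1005720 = -36.36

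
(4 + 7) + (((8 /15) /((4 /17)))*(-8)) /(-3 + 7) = 97 /15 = 6.47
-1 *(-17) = 17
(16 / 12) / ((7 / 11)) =44 / 21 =2.10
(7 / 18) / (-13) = -7 / 234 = -0.03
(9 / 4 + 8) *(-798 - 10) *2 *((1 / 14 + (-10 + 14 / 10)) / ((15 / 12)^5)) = 5063018496 / 109375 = 46290.45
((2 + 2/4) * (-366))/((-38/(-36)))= -16470/19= -866.84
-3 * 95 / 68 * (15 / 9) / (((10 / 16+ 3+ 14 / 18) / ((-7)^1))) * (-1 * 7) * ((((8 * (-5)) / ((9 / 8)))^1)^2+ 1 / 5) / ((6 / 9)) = -2383737055 / 16167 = -147444.61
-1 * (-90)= 90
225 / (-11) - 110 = -1435 / 11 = -130.45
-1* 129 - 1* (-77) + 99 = 47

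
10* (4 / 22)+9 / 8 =259 / 88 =2.94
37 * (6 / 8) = 27.75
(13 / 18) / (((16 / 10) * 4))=65 / 576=0.11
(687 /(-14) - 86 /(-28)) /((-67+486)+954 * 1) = -46 /1373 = -0.03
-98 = -98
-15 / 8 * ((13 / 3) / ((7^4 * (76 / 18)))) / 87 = -195 / 21167216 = -0.00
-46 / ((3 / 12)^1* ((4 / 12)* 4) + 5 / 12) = -184 / 3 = -61.33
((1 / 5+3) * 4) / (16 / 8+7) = 64 / 45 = 1.42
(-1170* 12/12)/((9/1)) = -130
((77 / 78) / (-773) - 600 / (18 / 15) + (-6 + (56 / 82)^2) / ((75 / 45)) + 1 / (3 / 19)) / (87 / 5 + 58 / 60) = -13255747181 / 489878701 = -27.06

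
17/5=3.40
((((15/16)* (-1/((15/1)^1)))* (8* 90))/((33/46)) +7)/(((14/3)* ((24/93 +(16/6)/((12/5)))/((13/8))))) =-6670053/470624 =-14.17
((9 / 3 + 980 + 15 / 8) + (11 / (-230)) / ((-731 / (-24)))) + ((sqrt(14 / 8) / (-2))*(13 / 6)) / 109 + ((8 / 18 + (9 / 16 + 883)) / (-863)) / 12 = 123456093079927 / 125363108160 - 13*sqrt(7) / 2616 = 984.77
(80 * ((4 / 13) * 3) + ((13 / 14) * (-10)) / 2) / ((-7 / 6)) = -37785 / 637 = -59.32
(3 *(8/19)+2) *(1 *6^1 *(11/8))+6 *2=1479/38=38.92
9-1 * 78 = -69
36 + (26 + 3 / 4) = 251 / 4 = 62.75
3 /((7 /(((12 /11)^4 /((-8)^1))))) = -0.08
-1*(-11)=11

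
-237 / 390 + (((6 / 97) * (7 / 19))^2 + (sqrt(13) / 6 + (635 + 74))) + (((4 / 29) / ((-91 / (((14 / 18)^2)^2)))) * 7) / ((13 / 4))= sqrt(13) / 6 + 773711110329679523 / 1092208144501890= 708.99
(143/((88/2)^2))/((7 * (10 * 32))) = 13/394240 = 0.00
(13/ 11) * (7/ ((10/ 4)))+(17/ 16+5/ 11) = 4247/ 880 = 4.83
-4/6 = -2/3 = -0.67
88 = 88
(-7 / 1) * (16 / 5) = -112 / 5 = -22.40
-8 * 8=-64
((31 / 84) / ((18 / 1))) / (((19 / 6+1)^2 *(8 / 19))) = 589 / 210000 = 0.00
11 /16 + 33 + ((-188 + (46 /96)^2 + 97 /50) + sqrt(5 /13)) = -8763431 /57600 + sqrt(65) /13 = -151.52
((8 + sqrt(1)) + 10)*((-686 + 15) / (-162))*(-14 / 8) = -89243 / 648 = -137.72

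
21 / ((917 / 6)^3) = 648 / 110156459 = 0.00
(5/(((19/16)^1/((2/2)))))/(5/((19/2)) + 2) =1.67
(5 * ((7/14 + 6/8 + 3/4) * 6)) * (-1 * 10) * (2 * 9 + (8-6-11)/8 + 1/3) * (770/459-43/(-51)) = -11946025/459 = -26026.20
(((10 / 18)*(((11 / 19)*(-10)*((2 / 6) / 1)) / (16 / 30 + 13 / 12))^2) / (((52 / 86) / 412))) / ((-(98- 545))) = 214363600000 / 177641346051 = 1.21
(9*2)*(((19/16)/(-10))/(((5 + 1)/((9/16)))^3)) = -4617/2621440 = -0.00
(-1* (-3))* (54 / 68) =81 / 34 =2.38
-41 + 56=15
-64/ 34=-32/ 17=-1.88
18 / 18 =1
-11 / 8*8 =-11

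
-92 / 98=-46 / 49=-0.94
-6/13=-0.46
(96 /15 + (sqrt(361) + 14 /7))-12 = 77 /5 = 15.40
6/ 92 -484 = -22261/ 46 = -483.93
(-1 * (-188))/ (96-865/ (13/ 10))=-1222/ 3701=-0.33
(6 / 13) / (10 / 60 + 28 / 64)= 288 / 377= 0.76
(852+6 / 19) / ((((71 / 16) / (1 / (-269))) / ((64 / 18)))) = -2763776 / 1088643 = -2.54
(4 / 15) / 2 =2 / 15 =0.13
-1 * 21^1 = -21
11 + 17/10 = 127/10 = 12.70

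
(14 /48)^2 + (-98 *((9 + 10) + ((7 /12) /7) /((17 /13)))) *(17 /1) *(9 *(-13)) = 2140381201 /576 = 3715939.59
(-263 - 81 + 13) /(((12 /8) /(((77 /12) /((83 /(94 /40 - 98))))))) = 48756631 /29880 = 1631.75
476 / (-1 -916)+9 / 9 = 63 / 131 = 0.48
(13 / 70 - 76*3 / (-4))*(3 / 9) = 4003 / 210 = 19.06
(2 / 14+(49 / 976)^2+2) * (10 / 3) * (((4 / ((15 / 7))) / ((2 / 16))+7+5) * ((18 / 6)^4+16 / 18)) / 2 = 1064854558339 / 135027648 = 7886.20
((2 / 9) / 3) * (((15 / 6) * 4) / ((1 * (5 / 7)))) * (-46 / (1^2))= -1288 / 27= -47.70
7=7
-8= -8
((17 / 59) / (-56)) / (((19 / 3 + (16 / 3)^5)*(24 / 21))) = -4131 / 3965234240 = -0.00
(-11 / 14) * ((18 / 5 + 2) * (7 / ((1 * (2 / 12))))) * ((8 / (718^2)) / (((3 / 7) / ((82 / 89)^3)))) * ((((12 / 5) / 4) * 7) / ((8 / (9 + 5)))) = -87373081488 / 2271427742225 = -0.04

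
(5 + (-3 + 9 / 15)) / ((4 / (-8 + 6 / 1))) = -13 / 10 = -1.30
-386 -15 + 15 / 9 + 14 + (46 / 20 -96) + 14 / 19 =-272629 / 570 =-478.30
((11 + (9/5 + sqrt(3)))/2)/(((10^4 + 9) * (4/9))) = 9 * sqrt(3)/80072 + 72/50045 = 0.00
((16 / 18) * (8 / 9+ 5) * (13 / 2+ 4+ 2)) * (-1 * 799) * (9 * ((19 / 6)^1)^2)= -382181675 / 81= -4718292.28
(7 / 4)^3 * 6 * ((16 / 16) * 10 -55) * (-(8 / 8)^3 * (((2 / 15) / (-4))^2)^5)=343 / 139968000000000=0.00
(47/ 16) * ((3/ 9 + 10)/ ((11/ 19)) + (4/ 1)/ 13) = 366083/ 6864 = 53.33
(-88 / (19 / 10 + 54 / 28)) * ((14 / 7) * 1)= -3080 / 67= -45.97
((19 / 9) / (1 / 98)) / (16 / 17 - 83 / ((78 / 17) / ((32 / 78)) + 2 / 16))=-12170963 / 376398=-32.34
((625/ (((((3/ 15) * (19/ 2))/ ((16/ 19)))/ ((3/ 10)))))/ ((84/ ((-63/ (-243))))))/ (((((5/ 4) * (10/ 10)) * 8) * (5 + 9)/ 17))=0.03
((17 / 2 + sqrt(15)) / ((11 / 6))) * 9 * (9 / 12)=81 * sqrt(15) / 22 + 1377 / 44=45.56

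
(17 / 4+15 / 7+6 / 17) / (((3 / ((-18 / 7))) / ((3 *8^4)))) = -59185152 / 833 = -71050.60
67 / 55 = 1.22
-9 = -9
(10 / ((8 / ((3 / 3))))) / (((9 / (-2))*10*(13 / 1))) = -1 / 468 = -0.00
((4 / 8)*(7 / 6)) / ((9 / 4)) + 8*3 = 655 / 27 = 24.26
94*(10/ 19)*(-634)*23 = -13707080/ 19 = -721425.26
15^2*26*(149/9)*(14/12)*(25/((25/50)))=16948750/3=5649583.33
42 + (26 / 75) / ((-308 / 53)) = 484411 / 11550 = 41.94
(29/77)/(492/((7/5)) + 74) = 29/32758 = 0.00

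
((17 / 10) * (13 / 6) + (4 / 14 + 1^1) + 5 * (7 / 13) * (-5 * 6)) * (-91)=413869 / 60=6897.82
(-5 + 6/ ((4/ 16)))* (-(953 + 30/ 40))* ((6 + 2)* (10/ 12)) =-362425/ 3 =-120808.33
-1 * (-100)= 100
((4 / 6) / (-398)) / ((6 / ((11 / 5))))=-11 / 17910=-0.00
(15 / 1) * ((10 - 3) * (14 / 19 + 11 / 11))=3465 / 19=182.37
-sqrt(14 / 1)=-sqrt(14)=-3.74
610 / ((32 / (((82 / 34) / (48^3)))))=12505 / 30081024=0.00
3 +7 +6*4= 34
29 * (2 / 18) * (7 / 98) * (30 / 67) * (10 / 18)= 725 / 12663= 0.06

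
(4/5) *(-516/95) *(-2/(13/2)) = 8256/6175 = 1.34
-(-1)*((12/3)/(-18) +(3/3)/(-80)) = -169/720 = -0.23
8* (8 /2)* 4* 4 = 512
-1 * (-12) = 12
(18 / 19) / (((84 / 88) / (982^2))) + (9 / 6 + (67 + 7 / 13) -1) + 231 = 957372.48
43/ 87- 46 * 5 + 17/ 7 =-138290/ 609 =-227.08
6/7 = 0.86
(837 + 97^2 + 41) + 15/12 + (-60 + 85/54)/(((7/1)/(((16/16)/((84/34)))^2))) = 6859210999/666792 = 10286.88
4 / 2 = 2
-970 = -970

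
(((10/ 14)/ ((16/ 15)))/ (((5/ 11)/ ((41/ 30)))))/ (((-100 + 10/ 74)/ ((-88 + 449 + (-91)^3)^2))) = -473347867475835/ 41384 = -11437943830.37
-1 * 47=-47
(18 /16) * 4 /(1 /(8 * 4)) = 144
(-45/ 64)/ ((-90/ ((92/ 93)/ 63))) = 0.00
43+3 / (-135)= 1934 / 45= 42.98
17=17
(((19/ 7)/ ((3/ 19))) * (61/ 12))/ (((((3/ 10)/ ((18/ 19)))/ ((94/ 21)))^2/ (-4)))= -215598400/ 3087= -69840.75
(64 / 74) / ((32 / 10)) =10 / 37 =0.27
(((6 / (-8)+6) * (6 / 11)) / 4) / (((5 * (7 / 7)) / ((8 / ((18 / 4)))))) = 14 / 55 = 0.25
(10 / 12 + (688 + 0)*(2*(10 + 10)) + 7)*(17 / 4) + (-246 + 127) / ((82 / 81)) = 115005731 / 984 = 116875.74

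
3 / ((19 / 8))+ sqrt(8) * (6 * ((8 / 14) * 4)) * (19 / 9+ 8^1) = 24 / 19+ 832 * sqrt(2) / 3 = 393.47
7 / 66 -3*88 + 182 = -5405 / 66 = -81.89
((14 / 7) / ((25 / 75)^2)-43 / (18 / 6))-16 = -37 / 3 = -12.33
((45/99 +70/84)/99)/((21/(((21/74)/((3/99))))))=85/14652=0.01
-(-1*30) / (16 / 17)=31.88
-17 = -17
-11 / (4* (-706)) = 11 / 2824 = 0.00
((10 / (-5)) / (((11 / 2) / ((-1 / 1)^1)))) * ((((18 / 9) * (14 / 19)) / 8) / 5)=14 / 1045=0.01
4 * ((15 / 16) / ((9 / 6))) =5 / 2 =2.50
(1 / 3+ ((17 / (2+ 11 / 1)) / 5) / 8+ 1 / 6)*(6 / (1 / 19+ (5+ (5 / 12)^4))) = 81850176 / 130164515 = 0.63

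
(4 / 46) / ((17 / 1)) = 2 / 391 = 0.01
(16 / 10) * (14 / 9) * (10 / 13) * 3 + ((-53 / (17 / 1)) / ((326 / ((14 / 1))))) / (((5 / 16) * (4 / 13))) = 2351132 / 540345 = 4.35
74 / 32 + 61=1013 / 16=63.31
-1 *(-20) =20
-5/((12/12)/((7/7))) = -5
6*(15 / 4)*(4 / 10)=9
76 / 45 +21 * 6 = 5746 / 45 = 127.69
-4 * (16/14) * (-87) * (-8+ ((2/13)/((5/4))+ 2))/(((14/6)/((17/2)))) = -27118944/3185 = -8514.58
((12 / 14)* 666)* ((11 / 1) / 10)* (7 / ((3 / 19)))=139194 / 5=27838.80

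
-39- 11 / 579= -22592 / 579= -39.02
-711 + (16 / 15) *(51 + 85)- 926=-22379 / 15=-1491.93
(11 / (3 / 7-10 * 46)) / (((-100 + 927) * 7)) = -11 / 2660459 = -0.00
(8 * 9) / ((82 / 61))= 2196 / 41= 53.56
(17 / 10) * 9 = 153 / 10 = 15.30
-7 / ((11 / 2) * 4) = -7 / 22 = -0.32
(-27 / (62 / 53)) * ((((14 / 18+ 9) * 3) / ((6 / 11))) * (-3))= 115434 / 31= 3723.68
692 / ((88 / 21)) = 3633 / 22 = 165.14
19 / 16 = 1.19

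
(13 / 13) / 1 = 1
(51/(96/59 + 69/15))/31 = 15045/56947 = 0.26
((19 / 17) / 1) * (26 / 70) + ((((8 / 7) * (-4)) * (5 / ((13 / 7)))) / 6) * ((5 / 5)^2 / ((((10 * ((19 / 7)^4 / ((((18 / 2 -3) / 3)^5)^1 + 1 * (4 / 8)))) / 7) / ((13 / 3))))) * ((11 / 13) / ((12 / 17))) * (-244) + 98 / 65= 29711022494591 / 27216889245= 1091.64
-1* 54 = -54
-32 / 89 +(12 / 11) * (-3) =-3556 / 979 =-3.63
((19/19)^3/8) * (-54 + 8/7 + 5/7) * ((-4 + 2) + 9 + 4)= -4015/56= -71.70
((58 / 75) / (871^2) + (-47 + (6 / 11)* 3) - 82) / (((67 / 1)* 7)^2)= -79714202437 / 137668932225825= -0.00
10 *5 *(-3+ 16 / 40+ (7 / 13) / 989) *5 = -8355300 / 12857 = -649.86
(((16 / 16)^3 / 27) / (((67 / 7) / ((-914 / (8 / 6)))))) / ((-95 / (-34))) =-54383 / 57285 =-0.95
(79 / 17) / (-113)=-79 / 1921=-0.04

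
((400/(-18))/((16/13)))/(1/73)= -23725/18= -1318.06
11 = 11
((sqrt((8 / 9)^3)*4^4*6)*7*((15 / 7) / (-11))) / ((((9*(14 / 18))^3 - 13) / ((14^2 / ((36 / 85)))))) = -17059840*sqrt(2) / 9801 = -2461.61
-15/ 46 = -0.33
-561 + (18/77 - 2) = -43333/77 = -562.77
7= 7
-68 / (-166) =34 / 83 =0.41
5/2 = 2.50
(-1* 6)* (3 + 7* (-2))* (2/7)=18.86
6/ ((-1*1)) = -6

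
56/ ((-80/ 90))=-63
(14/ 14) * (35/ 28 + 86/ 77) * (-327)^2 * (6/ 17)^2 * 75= 52617087675/ 22253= 2364494.12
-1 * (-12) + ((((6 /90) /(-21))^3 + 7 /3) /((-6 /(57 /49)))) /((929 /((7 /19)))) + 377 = 79066919078438 /203256955125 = 389.00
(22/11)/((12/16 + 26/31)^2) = 30752/38809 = 0.79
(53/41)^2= 2809/1681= 1.67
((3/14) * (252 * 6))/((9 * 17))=36/17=2.12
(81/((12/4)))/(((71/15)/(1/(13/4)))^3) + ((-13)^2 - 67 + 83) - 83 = 80211539634/786330467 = 102.01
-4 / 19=-0.21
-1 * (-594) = 594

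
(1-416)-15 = -430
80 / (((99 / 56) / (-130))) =-5882.83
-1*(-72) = 72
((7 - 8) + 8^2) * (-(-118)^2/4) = -219303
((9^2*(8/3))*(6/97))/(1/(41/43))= 53136/4171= 12.74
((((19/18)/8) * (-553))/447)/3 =-10507/193104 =-0.05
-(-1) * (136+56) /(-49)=-192 /49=-3.92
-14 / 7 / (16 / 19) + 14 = 93 / 8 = 11.62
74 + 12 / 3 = 78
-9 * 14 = -126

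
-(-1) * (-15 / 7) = -15 / 7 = -2.14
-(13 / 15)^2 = -169 / 225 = -0.75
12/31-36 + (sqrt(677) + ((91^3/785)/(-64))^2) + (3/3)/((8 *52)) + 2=sqrt(677) + 194662869503723/1017195212800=217.39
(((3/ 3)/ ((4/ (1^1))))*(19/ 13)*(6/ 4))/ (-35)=-57/ 3640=-0.02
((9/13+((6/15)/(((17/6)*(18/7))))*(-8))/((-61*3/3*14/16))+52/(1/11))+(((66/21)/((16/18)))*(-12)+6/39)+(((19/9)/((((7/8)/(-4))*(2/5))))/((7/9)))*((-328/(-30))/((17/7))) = 390.07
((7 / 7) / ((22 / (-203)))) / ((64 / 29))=-5887 / 1408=-4.18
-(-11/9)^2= -121/81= -1.49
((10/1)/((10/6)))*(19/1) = 114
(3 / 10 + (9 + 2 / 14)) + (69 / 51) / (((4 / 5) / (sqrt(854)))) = 661 / 70 + 115 * sqrt(854) / 68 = 58.86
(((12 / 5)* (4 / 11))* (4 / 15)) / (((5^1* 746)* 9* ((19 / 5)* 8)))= 4 / 17540325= 0.00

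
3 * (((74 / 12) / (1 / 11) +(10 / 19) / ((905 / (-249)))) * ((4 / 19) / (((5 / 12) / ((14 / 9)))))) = 31285744 / 196023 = 159.60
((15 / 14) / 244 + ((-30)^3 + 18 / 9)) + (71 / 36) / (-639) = -7470238247 / 276696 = -26998.00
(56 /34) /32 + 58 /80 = 66 /85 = 0.78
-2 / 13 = -0.15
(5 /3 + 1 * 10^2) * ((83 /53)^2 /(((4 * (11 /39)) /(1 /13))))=2101145 /123596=17.00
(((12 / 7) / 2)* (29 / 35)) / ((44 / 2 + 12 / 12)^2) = 174 / 129605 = 0.00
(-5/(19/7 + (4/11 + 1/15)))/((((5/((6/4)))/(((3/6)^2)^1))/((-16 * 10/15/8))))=1155/7264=0.16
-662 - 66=-728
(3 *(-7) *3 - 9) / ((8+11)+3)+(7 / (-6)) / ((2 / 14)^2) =-3989 / 66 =-60.44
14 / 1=14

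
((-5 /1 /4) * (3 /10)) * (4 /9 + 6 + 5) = -103 /24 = -4.29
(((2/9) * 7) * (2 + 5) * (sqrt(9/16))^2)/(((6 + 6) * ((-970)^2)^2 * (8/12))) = 49/56658739840000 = 0.00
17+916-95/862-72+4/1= 745535/862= 864.89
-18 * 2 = -36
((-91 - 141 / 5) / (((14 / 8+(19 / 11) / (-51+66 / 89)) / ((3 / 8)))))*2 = -87974964 / 1688285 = -52.11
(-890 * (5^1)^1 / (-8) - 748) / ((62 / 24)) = -2301 / 31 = -74.23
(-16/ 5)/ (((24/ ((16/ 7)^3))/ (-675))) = 368640/ 343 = 1074.75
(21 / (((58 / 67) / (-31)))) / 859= -43617 / 49822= -0.88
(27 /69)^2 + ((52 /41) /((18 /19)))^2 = 140124085 /72029169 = 1.95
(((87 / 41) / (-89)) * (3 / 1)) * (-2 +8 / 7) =1566 / 25543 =0.06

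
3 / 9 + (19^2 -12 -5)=1033 / 3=344.33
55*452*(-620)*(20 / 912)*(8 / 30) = -15413200 / 171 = -90135.67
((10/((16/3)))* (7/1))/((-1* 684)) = -35/1824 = -0.02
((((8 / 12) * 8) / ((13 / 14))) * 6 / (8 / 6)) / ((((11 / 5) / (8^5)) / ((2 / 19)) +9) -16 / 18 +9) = 990904320 / 656039813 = 1.51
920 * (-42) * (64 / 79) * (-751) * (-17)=-31572280320 / 79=-399649117.97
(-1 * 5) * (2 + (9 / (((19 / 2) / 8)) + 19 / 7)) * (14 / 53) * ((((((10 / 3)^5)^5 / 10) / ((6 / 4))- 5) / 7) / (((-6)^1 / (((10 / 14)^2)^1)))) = 136249999999134176952225434375 / 877962998970664929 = 155188772372.95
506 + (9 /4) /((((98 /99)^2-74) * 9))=1448506279 /2862680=506.00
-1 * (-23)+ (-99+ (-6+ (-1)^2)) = -81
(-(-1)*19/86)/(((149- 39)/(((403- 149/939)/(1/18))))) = 980058/67295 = 14.56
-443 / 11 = -40.27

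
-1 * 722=-722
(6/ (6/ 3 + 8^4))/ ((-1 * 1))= -1/ 683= -0.00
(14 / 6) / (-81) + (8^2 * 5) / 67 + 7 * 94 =10790189 / 16281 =662.75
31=31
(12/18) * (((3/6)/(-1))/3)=-1/9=-0.11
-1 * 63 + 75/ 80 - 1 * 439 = -8017/ 16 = -501.06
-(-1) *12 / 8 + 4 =11 / 2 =5.50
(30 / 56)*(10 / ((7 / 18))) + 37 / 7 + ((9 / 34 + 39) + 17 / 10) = 250008 / 4165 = 60.03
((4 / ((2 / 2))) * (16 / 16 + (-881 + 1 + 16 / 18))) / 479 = -31612 / 4311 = -7.33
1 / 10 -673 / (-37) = 6767 / 370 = 18.29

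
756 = 756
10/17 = 0.59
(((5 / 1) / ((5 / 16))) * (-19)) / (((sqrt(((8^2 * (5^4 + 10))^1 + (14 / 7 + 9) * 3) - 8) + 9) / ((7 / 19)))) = 42 / 1691 - 14 * sqrt(40665) / 5073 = -0.53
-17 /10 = -1.70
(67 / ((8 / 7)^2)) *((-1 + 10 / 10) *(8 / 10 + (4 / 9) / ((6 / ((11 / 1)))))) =0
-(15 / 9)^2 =-25 / 9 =-2.78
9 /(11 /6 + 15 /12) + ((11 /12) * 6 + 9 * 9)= 6617 /74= 89.42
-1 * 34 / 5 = -34 / 5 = -6.80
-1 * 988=-988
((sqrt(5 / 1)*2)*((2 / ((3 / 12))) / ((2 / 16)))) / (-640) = -sqrt(5) / 5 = -0.45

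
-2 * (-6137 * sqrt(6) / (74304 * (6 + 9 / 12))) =6137 * sqrt(6) / 250776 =0.06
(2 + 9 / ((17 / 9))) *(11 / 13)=1265 / 221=5.72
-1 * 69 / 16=-69 / 16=-4.31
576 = 576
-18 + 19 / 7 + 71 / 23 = -1964 / 161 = -12.20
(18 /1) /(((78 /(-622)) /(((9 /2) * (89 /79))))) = -747333 /1027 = -727.69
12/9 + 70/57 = 146/57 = 2.56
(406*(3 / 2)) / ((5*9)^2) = 203 / 675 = 0.30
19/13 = 1.46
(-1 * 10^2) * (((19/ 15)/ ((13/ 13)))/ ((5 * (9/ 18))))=-152/ 3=-50.67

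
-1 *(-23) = 23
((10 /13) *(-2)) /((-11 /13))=20 /11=1.82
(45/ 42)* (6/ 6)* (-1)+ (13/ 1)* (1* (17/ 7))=61/ 2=30.50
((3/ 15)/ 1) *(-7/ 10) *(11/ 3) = -77/ 150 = -0.51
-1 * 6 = -6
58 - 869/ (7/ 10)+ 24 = -8116/ 7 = -1159.43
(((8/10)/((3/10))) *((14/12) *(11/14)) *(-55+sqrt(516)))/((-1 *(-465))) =-242/837+44 *sqrt(129)/4185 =-0.17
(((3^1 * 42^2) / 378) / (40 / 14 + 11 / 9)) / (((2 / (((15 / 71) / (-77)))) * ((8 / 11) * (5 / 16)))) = -378 / 18247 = -0.02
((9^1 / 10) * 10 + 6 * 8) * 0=0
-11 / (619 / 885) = -9735 / 619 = -15.73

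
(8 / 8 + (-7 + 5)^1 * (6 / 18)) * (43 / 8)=43 / 24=1.79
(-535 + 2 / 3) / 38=-1603 / 114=-14.06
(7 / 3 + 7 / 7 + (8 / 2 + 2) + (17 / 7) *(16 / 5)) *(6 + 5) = 19756 / 105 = 188.15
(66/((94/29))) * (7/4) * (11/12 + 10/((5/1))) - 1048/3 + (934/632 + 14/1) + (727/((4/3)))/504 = -570997199/2495136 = -228.84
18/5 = 3.60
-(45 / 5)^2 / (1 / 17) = -1377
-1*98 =-98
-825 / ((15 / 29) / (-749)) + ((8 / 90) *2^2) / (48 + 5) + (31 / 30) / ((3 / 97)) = 5698663753 / 4770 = 1194688.42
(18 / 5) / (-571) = -0.01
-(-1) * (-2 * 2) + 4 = 0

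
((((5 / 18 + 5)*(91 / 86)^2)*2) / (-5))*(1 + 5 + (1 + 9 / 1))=-629356 / 16641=-37.82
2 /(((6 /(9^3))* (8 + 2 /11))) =29.70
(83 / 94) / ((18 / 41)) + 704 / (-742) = 666929 / 627732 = 1.06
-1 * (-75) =75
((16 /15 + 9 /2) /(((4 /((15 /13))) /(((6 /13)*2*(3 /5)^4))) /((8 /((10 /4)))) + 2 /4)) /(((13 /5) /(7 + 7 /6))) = 2651292 /1448941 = 1.83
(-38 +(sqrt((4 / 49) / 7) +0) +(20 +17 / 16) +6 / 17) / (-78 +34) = 4511 / 11968 - sqrt(7) / 1078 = 0.37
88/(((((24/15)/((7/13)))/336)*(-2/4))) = -258720/13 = -19901.54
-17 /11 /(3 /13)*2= -442 /33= -13.39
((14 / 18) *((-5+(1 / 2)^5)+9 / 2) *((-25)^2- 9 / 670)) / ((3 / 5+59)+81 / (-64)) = -14655935 / 3752067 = -3.91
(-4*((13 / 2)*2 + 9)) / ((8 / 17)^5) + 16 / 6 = -46822513 / 12288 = -3810.43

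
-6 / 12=-1 / 2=-0.50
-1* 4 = -4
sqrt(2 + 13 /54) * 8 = 11.98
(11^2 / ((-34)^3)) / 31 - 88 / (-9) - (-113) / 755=82190405573 / 8279191080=9.93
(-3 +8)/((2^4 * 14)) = 5/224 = 0.02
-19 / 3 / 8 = -19 / 24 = -0.79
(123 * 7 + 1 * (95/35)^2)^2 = 1810502500/2401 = 754061.85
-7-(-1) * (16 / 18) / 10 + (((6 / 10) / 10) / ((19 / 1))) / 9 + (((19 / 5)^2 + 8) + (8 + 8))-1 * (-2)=11467 / 342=33.53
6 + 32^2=1030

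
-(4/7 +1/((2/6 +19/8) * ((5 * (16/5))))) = -541/910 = -0.59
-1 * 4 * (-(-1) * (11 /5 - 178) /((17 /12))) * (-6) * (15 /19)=-759456 /323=-2351.26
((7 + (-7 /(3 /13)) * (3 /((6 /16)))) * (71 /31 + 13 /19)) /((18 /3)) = -206444 /1767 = -116.83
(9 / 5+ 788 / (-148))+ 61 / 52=-22619 / 9620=-2.35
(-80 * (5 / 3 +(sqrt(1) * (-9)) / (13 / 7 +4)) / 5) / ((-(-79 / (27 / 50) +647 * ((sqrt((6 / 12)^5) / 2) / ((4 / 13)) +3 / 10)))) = -152257167360 / 49365302690417 +418585190400 * sqrt(2) / 49365302690417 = 0.01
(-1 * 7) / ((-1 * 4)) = 7 / 4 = 1.75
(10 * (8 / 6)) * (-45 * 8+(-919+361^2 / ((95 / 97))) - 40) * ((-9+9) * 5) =0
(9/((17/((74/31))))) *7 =4662/527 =8.85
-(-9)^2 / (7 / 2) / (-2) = 81 / 7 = 11.57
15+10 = 25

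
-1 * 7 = -7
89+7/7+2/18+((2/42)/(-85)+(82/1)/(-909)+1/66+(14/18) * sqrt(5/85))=7 * sqrt(17)/153+1071315229/11898810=90.22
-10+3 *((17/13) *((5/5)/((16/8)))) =-209/26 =-8.04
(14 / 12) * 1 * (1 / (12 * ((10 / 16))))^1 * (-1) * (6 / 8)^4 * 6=-189 / 640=-0.30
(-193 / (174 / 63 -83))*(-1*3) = -7.22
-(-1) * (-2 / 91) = -2 / 91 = -0.02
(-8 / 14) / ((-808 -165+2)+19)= 1 / 1666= 0.00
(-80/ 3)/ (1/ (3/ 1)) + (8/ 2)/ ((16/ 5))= -315/ 4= -78.75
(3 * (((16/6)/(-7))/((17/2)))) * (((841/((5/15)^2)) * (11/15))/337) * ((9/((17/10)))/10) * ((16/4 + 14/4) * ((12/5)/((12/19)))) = -33.41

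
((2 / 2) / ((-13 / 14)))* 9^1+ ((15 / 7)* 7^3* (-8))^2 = 449467074 / 13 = 34574390.31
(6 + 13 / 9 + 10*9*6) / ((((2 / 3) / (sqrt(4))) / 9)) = 14781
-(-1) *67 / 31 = 67 / 31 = 2.16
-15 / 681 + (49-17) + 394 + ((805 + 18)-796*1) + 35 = 487.98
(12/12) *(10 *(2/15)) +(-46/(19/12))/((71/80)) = -127084/4047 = -31.40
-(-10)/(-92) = -5/46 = -0.11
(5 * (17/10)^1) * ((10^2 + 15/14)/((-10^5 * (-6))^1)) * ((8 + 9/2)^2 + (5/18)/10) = 13533343/60480000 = 0.22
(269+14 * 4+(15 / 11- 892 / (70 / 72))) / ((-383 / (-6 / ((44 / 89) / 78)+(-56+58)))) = -2364804562 / 1622005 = -1457.95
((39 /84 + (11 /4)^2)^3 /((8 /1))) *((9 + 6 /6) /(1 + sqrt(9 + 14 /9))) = -32695771455 /483295232 + 10898590485 *sqrt(95) /483295232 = 152.14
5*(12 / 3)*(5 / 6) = 50 / 3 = 16.67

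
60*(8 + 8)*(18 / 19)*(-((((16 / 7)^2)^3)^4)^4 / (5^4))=-136173333414739320157636362586096329310355578918728583684429302005073214442294359873047704176882268454627706334500356096 / 3199450941423906801101015598339448115695900706954804384513953107894738532543816802375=-42561469423292908620426190000000000.00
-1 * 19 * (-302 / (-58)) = -2869 / 29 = -98.93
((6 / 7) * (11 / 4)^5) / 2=483153 / 7168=67.40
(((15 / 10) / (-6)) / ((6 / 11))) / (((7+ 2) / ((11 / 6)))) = -121 / 1296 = -0.09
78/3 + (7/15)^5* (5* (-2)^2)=4015978/151875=26.44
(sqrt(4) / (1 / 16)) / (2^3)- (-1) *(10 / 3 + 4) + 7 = 55 / 3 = 18.33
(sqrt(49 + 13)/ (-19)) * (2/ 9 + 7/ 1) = -65 * sqrt(62)/ 171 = -2.99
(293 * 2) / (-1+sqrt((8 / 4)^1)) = 586+586 * sqrt(2) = 1414.73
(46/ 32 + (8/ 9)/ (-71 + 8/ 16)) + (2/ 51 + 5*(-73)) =-125480957/ 345168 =-363.54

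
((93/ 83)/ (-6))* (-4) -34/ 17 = -104/ 83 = -1.25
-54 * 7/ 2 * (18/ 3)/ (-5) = 226.80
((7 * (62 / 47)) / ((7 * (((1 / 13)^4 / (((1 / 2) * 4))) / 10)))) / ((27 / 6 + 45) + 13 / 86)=304574504 / 20069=15176.37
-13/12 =-1.08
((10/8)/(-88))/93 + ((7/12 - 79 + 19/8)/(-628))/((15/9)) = 186305/2569776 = 0.07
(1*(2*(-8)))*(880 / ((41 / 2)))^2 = -49561600 / 1681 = -29483.40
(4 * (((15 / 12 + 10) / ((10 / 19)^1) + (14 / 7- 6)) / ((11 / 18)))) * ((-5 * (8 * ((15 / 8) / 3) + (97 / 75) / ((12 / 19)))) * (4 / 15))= -881677 / 825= -1068.70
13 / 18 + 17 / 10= 109 / 45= 2.42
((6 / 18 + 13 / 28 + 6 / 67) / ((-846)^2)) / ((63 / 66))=54923 / 42294521304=0.00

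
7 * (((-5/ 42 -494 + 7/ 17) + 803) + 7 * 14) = 290807/ 102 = 2851.05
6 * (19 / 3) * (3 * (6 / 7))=684 / 7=97.71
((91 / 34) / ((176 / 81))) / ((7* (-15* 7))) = -351 / 209440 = -0.00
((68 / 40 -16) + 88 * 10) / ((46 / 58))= 251053 / 230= 1091.53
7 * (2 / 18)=0.78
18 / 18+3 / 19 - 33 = -31.84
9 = 9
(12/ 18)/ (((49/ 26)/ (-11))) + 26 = 3250/ 147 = 22.11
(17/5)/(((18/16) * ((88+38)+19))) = 136/6525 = 0.02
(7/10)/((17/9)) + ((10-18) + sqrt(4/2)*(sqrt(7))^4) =-1297/170 + 49*sqrt(2) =61.67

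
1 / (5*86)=1 / 430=0.00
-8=-8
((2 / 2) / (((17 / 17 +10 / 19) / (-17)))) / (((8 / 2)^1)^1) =-323 / 116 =-2.78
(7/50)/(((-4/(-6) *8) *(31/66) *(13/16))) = 693/10075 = 0.07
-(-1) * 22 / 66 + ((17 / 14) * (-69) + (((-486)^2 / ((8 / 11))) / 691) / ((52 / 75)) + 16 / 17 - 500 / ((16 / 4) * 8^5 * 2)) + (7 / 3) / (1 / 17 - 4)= 8375284183275883 / 14081351811072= 594.78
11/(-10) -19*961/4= -91317/20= -4565.85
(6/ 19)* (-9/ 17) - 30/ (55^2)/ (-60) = -326377/ 1954150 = -0.17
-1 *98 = -98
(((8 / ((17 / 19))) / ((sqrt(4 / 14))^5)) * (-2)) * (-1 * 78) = 31966.08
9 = 9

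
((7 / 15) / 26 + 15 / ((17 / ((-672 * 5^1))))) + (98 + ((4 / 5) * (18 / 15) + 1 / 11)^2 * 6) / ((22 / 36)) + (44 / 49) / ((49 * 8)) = -3699211197081716 / 1324231033125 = -2793.48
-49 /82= -0.60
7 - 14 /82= 6.83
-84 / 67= -1.25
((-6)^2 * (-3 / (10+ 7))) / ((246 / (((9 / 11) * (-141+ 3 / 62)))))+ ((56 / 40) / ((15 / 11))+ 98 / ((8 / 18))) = 8003947883 / 35651550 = 224.50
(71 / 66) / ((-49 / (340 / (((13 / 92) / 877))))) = -973855880 / 21021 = -46327.76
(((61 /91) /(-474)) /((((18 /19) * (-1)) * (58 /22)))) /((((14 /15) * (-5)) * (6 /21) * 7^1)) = -12749 /210148848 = -0.00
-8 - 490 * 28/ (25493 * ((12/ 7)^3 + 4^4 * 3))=-6760108181/ 844939992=-8.00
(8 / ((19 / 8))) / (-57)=-64 / 1083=-0.06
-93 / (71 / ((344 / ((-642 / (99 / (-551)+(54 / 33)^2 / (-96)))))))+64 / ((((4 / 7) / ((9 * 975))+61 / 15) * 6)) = 56986631559027 / 23004198242366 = 2.48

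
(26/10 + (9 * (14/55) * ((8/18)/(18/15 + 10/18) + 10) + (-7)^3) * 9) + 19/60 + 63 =-29299361/10428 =-2809.68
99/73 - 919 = -66988/73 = -917.64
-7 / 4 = -1.75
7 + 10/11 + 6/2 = 120/11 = 10.91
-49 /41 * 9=-441 /41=-10.76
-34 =-34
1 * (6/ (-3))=-2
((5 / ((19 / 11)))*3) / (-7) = -165 / 133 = -1.24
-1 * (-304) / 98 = 152 / 49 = 3.10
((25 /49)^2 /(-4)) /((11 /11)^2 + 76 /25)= -15625 /970004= -0.02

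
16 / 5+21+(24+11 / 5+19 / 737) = 185819 / 3685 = 50.43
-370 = -370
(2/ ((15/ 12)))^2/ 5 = 64/ 125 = 0.51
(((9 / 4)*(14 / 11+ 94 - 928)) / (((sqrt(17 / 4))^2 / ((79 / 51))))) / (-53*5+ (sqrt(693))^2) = -542730 / 340153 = -1.60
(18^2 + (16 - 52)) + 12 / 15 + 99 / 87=42041 / 145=289.94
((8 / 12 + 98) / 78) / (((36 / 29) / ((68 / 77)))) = 0.90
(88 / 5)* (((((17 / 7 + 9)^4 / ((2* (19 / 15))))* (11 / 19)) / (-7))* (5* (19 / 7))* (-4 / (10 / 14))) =237895680000 / 319333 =744976.81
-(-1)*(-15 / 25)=-3 / 5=-0.60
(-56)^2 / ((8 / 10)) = 3920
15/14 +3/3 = 29/14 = 2.07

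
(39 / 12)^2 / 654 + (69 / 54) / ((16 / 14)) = 35605 / 31392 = 1.13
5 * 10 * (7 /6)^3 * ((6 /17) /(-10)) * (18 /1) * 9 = -15435 /34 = -453.97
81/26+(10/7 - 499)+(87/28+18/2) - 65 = -199235/364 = -547.35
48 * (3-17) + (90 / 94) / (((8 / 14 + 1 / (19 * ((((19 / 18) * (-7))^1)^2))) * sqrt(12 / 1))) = -672 + 5041365 * sqrt(3) / 18083344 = -671.52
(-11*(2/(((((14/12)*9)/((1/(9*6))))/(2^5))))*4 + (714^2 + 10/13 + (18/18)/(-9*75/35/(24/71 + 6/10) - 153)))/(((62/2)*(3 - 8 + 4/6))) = -56305007227589/14836722264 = -3794.98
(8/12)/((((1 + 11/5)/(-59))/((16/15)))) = -118/9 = -13.11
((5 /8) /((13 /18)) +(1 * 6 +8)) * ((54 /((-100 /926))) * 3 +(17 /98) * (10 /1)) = -54571481 /2450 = -22274.07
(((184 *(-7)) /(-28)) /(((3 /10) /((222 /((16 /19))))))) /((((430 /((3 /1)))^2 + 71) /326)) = 118599615 /185539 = 639.22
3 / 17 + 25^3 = 265628 / 17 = 15625.18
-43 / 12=-3.58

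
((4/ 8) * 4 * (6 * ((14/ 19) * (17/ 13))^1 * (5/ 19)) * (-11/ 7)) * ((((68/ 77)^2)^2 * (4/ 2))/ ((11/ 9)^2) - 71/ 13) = 22.22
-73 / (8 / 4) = -73 / 2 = -36.50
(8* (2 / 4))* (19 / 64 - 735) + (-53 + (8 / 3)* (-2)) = -143863 / 48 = -2997.15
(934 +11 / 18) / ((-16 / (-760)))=1598185 / 36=44394.03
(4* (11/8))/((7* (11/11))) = 0.79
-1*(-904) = 904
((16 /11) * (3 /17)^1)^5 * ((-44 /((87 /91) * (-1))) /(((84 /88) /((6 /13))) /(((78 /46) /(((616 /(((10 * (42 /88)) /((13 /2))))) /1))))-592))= 695614832640 /5849508505589419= 0.00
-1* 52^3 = -140608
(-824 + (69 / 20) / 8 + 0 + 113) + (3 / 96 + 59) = -651.54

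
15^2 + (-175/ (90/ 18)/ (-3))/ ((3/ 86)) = 5035/ 9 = 559.44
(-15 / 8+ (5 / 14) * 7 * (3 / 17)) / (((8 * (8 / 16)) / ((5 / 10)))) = -195 / 1088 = -0.18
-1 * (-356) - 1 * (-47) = 403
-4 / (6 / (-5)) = 3.33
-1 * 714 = -714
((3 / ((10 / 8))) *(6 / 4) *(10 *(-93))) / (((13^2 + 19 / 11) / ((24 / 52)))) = -36828 / 4069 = -9.05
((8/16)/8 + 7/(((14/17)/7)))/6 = 953/96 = 9.93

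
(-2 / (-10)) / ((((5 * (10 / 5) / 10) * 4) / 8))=2 / 5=0.40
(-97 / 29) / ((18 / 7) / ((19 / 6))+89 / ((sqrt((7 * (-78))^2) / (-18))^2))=-3.68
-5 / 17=-0.29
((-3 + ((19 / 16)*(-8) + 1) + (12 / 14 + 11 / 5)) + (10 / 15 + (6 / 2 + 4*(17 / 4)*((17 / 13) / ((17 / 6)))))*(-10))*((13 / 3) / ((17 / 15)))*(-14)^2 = -4722886 / 51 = -92605.61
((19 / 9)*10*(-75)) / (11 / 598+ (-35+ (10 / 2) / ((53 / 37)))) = 150546500 / 2994231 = 50.28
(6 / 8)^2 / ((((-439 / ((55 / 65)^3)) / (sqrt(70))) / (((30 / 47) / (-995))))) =35937 * sqrt(70) / 72166475992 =0.00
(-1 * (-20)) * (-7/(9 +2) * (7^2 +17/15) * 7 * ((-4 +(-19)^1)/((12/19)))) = 16102576/99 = 162652.28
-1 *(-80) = 80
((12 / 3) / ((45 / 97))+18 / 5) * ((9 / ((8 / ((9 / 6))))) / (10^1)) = 33 / 16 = 2.06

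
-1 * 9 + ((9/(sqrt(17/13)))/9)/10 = -9 + sqrt(221)/170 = -8.91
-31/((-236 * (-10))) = -31/2360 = -0.01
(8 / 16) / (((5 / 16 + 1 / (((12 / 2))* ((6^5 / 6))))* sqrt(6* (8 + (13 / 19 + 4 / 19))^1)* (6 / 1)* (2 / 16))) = 0.29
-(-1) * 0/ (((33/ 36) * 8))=0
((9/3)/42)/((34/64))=16/119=0.13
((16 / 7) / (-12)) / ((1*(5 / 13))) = -52 / 105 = -0.50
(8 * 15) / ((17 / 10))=1200 / 17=70.59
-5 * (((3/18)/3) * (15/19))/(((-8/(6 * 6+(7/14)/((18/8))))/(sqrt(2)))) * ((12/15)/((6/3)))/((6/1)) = 815 * sqrt(2)/12312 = 0.09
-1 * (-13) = 13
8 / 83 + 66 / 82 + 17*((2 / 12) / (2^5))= 646715 / 653376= 0.99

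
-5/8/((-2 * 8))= 5/128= 0.04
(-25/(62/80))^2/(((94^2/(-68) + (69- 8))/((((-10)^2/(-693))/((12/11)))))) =106250000/53217297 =2.00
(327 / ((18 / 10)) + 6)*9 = 1689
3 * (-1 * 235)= -705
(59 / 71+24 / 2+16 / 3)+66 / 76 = 154051 / 8094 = 19.03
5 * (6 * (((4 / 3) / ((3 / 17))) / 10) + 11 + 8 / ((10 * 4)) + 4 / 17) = 4072 / 51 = 79.84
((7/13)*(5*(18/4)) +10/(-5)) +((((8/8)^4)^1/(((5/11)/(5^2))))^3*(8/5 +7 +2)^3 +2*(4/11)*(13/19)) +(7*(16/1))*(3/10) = 5383880349057/27170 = 198155331.21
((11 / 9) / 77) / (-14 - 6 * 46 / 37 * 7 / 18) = -37 / 39396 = -0.00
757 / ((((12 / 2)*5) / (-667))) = -504919 / 30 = -16830.63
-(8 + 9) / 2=-8.50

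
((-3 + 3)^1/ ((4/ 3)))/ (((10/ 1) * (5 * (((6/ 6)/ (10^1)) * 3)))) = 0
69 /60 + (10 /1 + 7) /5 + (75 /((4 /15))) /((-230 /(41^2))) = -1886939 /920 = -2051.02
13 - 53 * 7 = -358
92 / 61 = 1.51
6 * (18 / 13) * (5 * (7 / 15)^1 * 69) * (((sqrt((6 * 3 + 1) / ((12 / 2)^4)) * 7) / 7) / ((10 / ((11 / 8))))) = 5313 * sqrt(19) / 1040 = 22.27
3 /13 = 0.23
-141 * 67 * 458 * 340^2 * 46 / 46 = -500169525600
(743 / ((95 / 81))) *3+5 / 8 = 1444867 / 760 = 1901.14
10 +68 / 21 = 278 / 21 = 13.24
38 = 38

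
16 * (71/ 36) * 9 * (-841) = -238844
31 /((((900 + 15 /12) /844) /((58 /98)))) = 17.18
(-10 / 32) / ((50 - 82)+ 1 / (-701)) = 3505 / 358928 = 0.01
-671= -671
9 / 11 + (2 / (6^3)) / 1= 983 / 1188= 0.83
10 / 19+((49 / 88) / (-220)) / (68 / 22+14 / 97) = 60664893 / 115434880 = 0.53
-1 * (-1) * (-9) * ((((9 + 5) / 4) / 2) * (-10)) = 315 / 2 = 157.50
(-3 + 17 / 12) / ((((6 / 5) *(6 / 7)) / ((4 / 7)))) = -95 / 108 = -0.88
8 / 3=2.67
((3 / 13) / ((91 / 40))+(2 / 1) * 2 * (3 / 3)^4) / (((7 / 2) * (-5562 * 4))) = -1213 / 23029461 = -0.00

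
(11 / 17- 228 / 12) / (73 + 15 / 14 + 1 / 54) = -58968 / 238051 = -0.25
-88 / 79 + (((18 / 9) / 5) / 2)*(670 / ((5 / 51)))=539446 / 395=1365.69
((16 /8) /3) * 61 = 122 /3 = 40.67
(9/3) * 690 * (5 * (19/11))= 196650/11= 17877.27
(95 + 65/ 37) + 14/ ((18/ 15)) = 12035/ 111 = 108.42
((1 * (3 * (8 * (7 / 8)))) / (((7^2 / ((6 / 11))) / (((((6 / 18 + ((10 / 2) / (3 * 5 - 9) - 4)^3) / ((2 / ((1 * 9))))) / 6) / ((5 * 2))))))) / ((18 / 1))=-617 / 20160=-0.03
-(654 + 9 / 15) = -654.60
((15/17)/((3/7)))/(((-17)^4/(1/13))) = 35/18458141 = 0.00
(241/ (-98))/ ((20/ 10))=-241/ 196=-1.23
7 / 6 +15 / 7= 139 / 42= 3.31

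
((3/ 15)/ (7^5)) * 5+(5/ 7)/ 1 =12006/ 16807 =0.71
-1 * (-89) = 89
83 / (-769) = -83 / 769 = -0.11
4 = 4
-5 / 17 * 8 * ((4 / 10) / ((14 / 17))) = -8 / 7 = -1.14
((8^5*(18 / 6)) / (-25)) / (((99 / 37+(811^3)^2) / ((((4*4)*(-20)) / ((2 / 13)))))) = 94568448 / 3289855864509814205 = 0.00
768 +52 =820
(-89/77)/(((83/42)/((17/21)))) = -3026/6391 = -0.47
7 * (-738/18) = -287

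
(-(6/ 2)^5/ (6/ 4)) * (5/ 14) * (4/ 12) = -135/ 7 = -19.29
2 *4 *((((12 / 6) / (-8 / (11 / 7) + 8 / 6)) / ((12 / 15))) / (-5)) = 33 / 31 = 1.06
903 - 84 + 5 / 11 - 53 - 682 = 929 / 11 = 84.45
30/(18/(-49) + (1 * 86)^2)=0.00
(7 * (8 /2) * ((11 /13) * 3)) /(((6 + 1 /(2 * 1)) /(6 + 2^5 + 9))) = 86856 /169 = 513.94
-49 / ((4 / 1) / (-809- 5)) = 19943 / 2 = 9971.50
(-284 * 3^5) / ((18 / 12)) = -46008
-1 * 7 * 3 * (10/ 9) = -70/ 3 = -23.33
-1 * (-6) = 6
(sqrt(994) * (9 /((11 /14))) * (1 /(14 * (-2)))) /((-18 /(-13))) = -9.32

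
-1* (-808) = 808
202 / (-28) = -101 / 14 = -7.21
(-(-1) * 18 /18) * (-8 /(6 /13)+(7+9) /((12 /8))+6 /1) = -2 /3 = -0.67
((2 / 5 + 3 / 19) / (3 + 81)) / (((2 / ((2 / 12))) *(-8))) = -53 / 766080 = -0.00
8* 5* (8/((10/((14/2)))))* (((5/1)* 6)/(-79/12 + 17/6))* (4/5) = -7168/5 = -1433.60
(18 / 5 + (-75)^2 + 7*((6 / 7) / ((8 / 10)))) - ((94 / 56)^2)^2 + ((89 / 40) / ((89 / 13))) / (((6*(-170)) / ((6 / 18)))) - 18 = 13189820661991 / 2351059200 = 5610.16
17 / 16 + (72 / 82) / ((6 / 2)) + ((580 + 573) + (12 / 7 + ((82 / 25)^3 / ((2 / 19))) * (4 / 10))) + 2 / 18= 4165969844251 / 3228750000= 1290.27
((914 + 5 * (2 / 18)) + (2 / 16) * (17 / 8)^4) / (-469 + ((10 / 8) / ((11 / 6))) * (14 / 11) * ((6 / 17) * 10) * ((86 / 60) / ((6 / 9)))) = -79478100647 / 40073822208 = -1.98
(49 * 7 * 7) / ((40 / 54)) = 64827 / 20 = 3241.35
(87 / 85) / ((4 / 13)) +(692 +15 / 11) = 2605621 / 3740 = 696.69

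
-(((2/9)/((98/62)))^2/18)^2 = -3694084/3063651608241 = -0.00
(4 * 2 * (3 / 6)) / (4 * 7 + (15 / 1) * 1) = 4 / 43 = 0.09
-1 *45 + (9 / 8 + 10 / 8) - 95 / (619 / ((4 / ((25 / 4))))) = -1057827 / 24760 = -42.72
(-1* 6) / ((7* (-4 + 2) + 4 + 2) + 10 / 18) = 54 / 67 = 0.81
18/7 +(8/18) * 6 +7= 257/21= 12.24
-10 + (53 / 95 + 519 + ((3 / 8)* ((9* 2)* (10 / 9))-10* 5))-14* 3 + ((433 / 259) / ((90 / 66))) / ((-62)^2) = 120608083331 / 283744860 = 425.06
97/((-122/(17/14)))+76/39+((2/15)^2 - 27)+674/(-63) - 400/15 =-316560409/4995900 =-63.36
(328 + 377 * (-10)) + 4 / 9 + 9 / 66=-681401 / 198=-3441.42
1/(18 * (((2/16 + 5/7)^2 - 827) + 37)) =-1568/22277079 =-0.00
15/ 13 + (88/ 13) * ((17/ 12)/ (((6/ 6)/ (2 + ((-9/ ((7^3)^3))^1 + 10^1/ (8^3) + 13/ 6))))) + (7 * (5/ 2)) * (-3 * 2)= -38497140602509/ 604335618432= -63.70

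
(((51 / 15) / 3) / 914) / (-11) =-17 / 150810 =-0.00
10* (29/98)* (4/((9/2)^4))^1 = 9280/321489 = 0.03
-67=-67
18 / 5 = 3.60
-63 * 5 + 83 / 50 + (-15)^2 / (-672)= -1756579 / 5600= -313.67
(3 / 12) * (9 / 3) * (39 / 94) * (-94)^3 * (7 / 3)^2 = -1407133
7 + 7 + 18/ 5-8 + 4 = 68/ 5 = 13.60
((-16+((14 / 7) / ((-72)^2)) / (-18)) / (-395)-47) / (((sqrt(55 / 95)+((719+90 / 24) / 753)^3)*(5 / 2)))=-12565420856337021490519139914 / 153545811264483323530215375+27700033962975148985490304*sqrt(209) / 5686881898684567538156125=-11.42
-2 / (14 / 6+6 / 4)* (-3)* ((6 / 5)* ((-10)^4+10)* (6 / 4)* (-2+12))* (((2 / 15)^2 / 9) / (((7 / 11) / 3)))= 302016 / 115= 2626.23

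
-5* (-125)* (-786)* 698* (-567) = 194420047500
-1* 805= -805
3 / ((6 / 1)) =1 / 2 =0.50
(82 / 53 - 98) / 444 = -426 / 1961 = -0.22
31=31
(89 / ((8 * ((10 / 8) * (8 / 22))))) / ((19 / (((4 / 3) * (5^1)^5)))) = 611875 / 114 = 5367.32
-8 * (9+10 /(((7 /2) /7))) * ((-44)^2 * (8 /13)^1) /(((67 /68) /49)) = -11972595712 /871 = -13745804.49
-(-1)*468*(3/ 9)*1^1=156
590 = 590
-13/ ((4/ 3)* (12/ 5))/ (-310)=0.01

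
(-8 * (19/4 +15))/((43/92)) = -14536/43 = -338.05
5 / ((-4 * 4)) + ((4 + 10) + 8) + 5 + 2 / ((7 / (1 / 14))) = 20939 / 784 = 26.71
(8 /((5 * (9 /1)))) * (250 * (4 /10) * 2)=320 /9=35.56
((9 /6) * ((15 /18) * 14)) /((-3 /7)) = -245 /6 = -40.83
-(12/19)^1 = -12/19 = -0.63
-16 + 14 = -2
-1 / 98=-0.01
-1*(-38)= 38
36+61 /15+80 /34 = 10817 /255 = 42.42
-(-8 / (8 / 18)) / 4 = 9 / 2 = 4.50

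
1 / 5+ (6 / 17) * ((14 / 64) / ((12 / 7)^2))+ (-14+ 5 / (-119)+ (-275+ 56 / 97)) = -12776202811 / 44325120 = -288.24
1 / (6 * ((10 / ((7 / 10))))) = 7 / 600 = 0.01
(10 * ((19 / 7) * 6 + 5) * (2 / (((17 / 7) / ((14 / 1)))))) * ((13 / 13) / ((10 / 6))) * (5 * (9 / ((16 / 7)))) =985635 / 34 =28989.26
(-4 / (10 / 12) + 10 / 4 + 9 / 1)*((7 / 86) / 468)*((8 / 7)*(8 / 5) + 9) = 25393 / 2012400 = 0.01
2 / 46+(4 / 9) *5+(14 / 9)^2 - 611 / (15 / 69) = -26137094 / 9315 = -2805.91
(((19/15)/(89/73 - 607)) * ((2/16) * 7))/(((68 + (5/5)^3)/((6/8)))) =-9709/488210880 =-0.00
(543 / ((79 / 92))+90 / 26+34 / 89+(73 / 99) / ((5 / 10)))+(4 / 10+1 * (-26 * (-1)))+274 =42442617959 / 45244485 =938.07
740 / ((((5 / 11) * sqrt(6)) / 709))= 471221.41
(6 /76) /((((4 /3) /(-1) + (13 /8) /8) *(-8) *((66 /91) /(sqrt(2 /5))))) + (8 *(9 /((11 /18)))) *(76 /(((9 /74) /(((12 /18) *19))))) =78 *sqrt(10) /32395 + 10258176 /11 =932561.46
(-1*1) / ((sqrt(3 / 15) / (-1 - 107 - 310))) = 418*sqrt(5) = 934.68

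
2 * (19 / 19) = 2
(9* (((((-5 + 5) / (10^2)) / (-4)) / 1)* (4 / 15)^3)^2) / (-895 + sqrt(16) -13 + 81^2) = 0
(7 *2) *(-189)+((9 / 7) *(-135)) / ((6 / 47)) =-4005.64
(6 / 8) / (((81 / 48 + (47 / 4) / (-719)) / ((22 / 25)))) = 189816 / 480625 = 0.39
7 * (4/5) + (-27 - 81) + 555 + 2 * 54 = 2803/5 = 560.60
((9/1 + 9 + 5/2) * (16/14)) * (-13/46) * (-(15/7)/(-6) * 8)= -21320/1127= -18.92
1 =1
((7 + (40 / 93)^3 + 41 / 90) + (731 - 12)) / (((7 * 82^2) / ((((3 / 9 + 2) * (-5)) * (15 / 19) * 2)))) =-29219680565 / 102761432892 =-0.28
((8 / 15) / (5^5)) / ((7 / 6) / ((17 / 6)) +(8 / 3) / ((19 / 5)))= 2584 / 16859375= 0.00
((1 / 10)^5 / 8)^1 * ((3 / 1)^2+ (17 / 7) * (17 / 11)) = 491 / 30800000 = 0.00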